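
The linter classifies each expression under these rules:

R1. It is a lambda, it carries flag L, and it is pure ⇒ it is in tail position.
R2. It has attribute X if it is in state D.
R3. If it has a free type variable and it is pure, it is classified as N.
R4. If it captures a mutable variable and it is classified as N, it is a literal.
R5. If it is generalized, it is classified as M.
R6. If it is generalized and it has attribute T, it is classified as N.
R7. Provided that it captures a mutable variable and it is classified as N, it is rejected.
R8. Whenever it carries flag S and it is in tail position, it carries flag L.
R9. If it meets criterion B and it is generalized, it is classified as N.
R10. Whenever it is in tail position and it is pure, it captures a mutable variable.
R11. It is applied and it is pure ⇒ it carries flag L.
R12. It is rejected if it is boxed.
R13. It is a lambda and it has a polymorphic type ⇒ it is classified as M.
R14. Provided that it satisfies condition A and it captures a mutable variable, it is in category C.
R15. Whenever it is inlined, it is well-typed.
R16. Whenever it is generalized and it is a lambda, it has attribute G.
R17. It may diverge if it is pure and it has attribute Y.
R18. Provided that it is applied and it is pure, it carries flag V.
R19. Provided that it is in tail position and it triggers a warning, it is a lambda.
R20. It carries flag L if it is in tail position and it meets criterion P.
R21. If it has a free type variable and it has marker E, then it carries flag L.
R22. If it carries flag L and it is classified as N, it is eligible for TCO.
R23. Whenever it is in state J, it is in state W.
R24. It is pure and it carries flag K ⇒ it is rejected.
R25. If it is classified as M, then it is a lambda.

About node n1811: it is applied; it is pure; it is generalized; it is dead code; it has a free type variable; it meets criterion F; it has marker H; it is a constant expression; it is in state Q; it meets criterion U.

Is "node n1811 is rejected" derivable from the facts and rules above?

By R3 (it has a free type variable, it is pure): it is classified as N.
By R5 (it is generalized): it is classified as M.
By R11 (it is applied, it is pure): it carries flag L.
By R25 (it is classified as M): it is a lambda.
By R1 (it is a lambda, it carries flag L, it is pure): it is in tail position.
By R10 (it is in tail position, it is pure): it captures a mutable variable.
By R7 (it captures a mutable variable, it is classified as N): it is rejected.

Yes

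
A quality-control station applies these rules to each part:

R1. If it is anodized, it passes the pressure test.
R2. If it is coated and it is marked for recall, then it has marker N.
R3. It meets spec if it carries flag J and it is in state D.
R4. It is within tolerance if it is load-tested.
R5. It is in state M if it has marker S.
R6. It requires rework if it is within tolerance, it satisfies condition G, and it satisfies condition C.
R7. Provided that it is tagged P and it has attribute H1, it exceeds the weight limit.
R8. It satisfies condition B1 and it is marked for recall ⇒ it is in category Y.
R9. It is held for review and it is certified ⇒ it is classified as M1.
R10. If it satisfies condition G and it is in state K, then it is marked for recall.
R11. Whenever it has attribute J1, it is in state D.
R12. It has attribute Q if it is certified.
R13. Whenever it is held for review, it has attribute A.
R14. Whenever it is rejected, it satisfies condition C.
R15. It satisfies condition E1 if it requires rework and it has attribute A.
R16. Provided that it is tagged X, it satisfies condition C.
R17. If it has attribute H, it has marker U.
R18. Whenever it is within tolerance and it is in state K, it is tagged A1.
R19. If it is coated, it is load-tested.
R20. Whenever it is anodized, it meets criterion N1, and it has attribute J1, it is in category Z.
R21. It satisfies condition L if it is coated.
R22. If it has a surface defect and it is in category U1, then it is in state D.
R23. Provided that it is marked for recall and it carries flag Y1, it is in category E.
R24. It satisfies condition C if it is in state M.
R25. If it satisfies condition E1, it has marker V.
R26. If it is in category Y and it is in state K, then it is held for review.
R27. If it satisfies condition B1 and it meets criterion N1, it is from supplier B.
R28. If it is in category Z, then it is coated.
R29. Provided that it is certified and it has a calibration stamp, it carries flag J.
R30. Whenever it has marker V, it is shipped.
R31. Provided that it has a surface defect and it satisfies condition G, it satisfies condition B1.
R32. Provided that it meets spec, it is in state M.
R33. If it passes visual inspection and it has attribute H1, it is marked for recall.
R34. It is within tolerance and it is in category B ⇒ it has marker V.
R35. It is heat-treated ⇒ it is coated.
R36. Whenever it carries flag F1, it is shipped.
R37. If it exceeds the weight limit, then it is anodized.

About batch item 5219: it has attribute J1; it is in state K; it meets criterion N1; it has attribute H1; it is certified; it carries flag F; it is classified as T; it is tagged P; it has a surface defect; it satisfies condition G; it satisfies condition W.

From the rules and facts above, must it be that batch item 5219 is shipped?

No

Forward chaining from the given facts derives: exceeds the weight limit, is marked for recall, is in state D, has attribute Q, satisfies condition B1, is anodized, passes the pressure test, is in category Y, is in category Z, is held for review, is from supplier B, is coated, has marker N, is classified as M1, has attribute A, is load-tested, satisfies condition L, is within tolerance, is tagged A1.
Rules concluding "it is shipped": R30 needs "it has marker V"; R36 needs "it carries flag F1" — none of these are established.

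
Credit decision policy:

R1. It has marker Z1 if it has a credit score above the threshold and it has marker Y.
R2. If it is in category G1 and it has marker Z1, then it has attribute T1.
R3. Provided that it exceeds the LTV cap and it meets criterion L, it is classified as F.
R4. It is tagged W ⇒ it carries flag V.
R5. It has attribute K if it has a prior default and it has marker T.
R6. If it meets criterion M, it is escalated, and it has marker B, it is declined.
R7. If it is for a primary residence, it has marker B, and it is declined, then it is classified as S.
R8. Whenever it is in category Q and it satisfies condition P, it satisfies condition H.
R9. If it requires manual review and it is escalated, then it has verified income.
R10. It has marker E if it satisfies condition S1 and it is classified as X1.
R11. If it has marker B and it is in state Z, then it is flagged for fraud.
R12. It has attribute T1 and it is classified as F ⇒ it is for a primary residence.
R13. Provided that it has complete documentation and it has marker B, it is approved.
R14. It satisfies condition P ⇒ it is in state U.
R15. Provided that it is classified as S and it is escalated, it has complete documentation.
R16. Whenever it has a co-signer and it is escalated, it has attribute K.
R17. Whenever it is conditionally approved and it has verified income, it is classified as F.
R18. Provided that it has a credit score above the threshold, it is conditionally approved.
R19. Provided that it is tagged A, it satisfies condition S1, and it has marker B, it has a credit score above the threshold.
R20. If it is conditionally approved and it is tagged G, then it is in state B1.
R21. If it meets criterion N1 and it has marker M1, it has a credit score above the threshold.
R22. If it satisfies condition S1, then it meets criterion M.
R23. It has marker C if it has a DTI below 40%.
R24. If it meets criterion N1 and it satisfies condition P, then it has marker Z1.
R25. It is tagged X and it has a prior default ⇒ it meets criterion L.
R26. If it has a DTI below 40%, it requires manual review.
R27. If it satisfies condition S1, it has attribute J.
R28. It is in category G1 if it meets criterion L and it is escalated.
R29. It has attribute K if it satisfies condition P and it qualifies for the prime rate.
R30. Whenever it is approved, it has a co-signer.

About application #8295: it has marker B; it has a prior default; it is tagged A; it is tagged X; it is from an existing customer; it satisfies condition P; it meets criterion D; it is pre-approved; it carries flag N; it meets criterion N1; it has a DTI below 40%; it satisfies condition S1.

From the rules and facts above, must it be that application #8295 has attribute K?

Forward chaining from the given facts derives: is in state U, has a credit score above the threshold, meets criterion M, has marker C, has marker Z1, meets criterion L, requires manual review, has attribute J, is conditionally approved.
Rules concluding "it has attribute K": R5 needs "it has marker T"; R16 needs "it has a co-signer"; R29 needs "it qualifies for the prime rate" — none of these are established.

No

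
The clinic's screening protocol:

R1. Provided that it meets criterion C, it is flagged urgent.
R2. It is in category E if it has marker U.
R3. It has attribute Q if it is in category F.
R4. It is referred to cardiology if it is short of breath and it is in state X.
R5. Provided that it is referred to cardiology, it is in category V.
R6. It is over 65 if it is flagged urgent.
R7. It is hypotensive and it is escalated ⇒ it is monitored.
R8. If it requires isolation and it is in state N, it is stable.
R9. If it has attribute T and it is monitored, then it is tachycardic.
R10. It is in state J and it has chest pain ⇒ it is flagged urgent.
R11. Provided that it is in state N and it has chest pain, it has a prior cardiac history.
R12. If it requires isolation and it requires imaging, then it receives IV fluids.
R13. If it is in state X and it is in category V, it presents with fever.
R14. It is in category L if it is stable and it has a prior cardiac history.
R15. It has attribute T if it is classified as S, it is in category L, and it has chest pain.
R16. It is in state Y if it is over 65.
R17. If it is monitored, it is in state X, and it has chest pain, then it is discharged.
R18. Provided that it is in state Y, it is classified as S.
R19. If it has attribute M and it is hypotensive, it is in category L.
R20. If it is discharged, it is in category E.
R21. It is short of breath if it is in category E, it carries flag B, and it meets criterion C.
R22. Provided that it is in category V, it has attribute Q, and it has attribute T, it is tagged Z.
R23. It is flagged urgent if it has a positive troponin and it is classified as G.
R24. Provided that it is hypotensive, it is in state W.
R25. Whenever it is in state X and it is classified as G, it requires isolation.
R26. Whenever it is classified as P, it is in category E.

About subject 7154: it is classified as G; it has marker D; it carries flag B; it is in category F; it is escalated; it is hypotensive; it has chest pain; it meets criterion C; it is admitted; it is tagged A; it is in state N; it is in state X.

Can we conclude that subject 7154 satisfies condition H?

No

Forward chaining from the given facts derives: is flagged urgent, has attribute Q, is over 65, is monitored, has a prior cardiac history, is in state Y, is discharged, is classified as S, is in category E, is short of breath, is in state W, requires isolation, is referred to cardiology, is in category V, is stable, presents with fever, is in category L, has attribute T, is tagged Z, is tachycardic.
No rule has "it satisfies condition H" as its conclusion, and it is not among the given facts.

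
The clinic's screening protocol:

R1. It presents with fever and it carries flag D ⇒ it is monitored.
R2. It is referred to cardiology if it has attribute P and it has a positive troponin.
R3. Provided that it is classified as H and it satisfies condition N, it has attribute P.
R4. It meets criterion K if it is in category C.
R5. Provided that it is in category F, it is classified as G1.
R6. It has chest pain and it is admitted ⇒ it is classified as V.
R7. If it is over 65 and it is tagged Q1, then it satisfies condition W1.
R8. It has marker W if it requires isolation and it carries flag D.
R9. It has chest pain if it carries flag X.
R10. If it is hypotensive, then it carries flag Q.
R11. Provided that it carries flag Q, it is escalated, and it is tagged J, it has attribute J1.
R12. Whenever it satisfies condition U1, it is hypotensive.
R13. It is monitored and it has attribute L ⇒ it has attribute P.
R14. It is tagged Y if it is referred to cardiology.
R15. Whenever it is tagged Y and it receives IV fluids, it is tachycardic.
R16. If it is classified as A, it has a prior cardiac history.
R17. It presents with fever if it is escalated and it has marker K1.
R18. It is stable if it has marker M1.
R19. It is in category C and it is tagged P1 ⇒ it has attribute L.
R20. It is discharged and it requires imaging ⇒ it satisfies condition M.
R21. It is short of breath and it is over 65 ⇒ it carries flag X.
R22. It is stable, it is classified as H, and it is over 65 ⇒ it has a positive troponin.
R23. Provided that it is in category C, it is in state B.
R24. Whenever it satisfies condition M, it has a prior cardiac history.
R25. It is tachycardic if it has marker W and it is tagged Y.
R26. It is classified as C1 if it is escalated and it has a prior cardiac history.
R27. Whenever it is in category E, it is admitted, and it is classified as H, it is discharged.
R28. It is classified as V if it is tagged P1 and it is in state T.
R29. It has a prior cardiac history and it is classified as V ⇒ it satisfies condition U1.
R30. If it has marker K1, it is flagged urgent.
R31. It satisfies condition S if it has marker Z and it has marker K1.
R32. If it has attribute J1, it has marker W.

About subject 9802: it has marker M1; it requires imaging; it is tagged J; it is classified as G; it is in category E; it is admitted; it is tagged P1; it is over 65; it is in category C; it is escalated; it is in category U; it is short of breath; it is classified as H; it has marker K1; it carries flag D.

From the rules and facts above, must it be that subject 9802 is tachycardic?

By R17 (it is escalated, it has marker K1): it presents with fever.
By R18 (it has marker M1): it is stable.
By R19 (it is in category C, it is tagged P1): it has attribute L.
By R21 (it is short of breath, it is over 65): it carries flag X.
By R22 (it is stable, it is classified as H, it is over 65): it has a positive troponin.
By R27 (it is in category E, it is admitted, it is classified as H): it is discharged.
By R1 (it presents with fever, it carries flag D): it is monitored.
By R9 (it carries flag X): it has chest pain.
By R13 (it is monitored, it has attribute L): it has attribute P.
By R20 (it is discharged, it requires imaging): it satisfies condition M.
By R24 (it satisfies condition M): it has a prior cardiac history.
By R2 (it has attribute P, it has a positive troponin): it is referred to cardiology.
By R6 (it has chest pain, it is admitted): it is classified as V.
By R14 (it is referred to cardiology): it is tagged Y.
By R29 (it has a prior cardiac history, it is classified as V): it satisfies condition U1.
By R12 (it satisfies condition U1): it is hypotensive.
By R10 (it is hypotensive): it carries flag Q.
By R11 (it carries flag Q, it is escalated, it is tagged J): it has attribute J1.
By R32 (it has attribute J1): it has marker W.
By R25 (it has marker W, it is tagged Y): it is tachycardic.

Yes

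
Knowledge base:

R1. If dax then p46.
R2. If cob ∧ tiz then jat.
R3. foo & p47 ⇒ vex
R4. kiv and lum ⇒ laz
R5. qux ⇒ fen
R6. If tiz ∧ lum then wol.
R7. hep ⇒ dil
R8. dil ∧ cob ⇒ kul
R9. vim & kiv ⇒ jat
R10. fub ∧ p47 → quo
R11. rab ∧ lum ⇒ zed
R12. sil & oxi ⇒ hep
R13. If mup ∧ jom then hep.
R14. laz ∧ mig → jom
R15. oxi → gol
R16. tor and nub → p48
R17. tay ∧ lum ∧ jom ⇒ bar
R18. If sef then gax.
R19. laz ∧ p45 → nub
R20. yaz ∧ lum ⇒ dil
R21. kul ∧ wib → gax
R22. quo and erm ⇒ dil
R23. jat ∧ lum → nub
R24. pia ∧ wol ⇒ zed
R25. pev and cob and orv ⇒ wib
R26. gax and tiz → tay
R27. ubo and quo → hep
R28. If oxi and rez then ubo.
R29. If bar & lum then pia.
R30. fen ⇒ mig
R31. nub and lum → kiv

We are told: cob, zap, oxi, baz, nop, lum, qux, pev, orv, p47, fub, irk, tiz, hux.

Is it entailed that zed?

No

Forward chaining from the given facts derives: jat, fen, wol, quo, gol, nub, wib, mig, kiv, laz, jom.
Rules concluding zed: R11 needs rab; R24 needs pia — none of these are established.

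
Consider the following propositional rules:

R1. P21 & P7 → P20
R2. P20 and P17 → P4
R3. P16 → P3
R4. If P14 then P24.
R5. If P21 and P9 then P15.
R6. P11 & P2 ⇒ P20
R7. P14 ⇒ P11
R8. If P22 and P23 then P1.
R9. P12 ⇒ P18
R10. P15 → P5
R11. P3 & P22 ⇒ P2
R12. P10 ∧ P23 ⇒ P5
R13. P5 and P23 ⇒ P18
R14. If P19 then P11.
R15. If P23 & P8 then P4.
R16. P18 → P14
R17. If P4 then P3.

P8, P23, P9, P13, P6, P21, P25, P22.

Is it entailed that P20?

Yes

P15  (by R5: P21, P9)
P5  (by R10: P15)
P18  (by R13: P5, P23)
P4  (by R15: P23, P8)
P14  (by R16: P18)
P3  (by R17: P4)
P11  (by R7: P14)
P2  (by R11: P3, P22)
P20  (by R6: P11, P2)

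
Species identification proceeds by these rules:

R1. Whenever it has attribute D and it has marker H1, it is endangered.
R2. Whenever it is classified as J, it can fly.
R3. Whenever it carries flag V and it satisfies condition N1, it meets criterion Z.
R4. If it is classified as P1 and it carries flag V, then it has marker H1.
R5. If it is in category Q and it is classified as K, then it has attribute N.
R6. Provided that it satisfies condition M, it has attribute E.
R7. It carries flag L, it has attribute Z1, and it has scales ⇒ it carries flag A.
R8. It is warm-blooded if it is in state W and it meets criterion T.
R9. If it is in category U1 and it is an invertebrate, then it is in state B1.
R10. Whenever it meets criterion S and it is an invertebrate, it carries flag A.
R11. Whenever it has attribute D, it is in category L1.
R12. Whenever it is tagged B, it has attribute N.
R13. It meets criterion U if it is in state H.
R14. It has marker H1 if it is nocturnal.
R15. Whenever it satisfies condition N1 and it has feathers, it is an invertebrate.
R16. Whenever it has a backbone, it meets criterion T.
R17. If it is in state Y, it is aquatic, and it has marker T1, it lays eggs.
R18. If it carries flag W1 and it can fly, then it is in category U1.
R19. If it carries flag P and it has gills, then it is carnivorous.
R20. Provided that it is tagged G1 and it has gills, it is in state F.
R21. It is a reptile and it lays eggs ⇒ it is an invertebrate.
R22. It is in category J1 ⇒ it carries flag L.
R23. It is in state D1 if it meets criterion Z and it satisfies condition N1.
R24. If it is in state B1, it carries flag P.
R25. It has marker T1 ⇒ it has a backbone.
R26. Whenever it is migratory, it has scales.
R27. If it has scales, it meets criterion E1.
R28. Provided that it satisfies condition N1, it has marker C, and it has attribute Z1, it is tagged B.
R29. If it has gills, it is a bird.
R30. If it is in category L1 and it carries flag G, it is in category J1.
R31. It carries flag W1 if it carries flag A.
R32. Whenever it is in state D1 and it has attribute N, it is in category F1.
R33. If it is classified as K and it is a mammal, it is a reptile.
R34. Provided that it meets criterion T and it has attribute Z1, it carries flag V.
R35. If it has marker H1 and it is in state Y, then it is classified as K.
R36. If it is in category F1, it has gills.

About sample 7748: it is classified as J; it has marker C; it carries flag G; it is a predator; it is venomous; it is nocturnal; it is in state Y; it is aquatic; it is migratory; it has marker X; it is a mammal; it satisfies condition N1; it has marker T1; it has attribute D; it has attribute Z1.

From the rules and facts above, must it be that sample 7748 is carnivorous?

By R2 (it is classified as J): it can fly.
By R11 (it has attribute D): it is in category L1.
By R14 (it is nocturnal): it has marker H1.
By R17 (it is in state Y, it is aquatic, it has marker T1): it lays eggs.
By R25 (it has marker T1): it has a backbone.
By R26 (it is migratory): it has scales.
By R28 (it satisfies condition N1, it has marker C, it has attribute Z1): it is tagged B.
By R30 (it is in category L1, it carries flag G): it is in category J1.
By R35 (it has marker H1, it is in state Y): it is classified as K.
By R12 (it is tagged B): it has attribute N.
By R16 (it has a backbone): it meets criterion T.
By R22 (it is in category J1): it carries flag L.
By R33 (it is classified as K, it is a mammal): it is a reptile.
By R34 (it meets criterion T, it has attribute Z1): it carries flag V.
By R3 (it carries flag V, it satisfies condition N1): it meets criterion Z.
By R7 (it carries flag L, it has attribute Z1, it has scales): it carries flag A.
By R21 (it is a reptile, it lays eggs): it is an invertebrate.
By R23 (it meets criterion Z, it satisfies condition N1): it is in state D1.
By R31 (it carries flag A): it carries flag W1.
By R32 (it is in state D1, it has attribute N): it is in category F1.
By R36 (it is in category F1): it has gills.
By R18 (it carries flag W1, it can fly): it is in category U1.
By R9 (it is in category U1, it is an invertebrate): it is in state B1.
By R24 (it is in state B1): it carries flag P.
By R19 (it carries flag P, it has gills): it is carnivorous.

Yes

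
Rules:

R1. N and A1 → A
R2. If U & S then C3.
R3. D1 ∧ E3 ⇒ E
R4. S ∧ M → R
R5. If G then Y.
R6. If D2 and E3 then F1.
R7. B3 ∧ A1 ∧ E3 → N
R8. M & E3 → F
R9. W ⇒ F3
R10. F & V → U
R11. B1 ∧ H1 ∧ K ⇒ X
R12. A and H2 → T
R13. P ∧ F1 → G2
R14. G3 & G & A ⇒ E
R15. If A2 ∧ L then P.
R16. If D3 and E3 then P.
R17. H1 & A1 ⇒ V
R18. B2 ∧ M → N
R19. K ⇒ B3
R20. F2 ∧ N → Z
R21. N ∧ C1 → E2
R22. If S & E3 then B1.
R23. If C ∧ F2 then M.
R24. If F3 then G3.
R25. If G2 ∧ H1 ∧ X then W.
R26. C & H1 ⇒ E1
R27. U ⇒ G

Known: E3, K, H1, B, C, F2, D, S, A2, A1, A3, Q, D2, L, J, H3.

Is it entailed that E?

F1  (by R6: D2, E3)
P  (by R15: A2, L)
V  (by R17: H1, A1)
B3  (by R19: K)
B1  (by R22: S, E3)
M  (by R23: C, F2)
N  (by R7: B3, A1, E3)
F  (by R8: M, E3)
U  (by R10: F, V)
X  (by R11: B1, H1, K)
G2  (by R13: P, F1)
W  (by R25: G2, H1, X)
G  (by R27: U)
A  (by R1: N, A1)
F3  (by R9: W)
G3  (by R24: F3)
E  (by R14: G3, G, A)

Yes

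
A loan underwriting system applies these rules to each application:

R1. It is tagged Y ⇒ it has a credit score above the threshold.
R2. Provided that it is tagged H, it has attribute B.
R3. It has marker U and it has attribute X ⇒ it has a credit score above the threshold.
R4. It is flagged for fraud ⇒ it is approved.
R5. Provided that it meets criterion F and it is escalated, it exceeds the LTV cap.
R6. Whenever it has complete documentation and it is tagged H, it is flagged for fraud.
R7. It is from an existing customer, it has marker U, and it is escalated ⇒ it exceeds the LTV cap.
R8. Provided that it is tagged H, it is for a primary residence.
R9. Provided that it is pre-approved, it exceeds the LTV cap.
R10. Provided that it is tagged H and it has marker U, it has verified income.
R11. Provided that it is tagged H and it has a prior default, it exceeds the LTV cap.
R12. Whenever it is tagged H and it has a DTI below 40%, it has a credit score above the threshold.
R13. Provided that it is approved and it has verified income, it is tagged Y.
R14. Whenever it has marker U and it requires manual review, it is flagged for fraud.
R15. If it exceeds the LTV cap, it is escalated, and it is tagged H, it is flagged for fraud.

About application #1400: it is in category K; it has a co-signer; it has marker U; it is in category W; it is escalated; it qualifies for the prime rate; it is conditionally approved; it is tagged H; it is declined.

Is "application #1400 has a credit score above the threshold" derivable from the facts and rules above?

No

Forward chaining from the given facts derives: has attribute B, is for a primary residence, has verified income.
Rules concluding "it has a credit score above the threshold": R1 needs "it is tagged Y"; R3 needs "it has attribute X"; R12 needs "it has a DTI below 40%" — none of these are established.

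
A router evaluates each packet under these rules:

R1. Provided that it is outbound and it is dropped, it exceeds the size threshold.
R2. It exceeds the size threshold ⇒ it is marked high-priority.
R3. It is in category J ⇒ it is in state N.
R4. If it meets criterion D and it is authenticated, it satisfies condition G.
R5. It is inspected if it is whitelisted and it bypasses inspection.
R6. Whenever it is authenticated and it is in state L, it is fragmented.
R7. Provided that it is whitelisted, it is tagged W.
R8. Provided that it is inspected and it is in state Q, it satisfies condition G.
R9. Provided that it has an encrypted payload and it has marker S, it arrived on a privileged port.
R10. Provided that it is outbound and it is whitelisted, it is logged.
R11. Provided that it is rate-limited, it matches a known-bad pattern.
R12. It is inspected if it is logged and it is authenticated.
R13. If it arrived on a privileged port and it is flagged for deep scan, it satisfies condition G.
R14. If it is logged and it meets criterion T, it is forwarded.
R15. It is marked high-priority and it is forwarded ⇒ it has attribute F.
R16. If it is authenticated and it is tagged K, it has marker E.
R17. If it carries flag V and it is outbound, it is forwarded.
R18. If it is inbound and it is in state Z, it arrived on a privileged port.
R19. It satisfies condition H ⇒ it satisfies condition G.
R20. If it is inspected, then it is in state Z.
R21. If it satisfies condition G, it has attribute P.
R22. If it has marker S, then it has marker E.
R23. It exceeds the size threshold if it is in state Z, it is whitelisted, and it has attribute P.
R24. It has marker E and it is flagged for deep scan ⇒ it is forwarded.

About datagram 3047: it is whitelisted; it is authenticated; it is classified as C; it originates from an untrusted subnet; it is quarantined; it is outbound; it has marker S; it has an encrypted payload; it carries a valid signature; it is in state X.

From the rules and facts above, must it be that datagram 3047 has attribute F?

Forward chaining from the given facts derives: is tagged W, arrived on a privileged port, is logged, is inspected, is in state Z, has marker E.
The only rule concluding "it has attribute F" is R15, which needs "it is marked high-priority"; that is never established.

No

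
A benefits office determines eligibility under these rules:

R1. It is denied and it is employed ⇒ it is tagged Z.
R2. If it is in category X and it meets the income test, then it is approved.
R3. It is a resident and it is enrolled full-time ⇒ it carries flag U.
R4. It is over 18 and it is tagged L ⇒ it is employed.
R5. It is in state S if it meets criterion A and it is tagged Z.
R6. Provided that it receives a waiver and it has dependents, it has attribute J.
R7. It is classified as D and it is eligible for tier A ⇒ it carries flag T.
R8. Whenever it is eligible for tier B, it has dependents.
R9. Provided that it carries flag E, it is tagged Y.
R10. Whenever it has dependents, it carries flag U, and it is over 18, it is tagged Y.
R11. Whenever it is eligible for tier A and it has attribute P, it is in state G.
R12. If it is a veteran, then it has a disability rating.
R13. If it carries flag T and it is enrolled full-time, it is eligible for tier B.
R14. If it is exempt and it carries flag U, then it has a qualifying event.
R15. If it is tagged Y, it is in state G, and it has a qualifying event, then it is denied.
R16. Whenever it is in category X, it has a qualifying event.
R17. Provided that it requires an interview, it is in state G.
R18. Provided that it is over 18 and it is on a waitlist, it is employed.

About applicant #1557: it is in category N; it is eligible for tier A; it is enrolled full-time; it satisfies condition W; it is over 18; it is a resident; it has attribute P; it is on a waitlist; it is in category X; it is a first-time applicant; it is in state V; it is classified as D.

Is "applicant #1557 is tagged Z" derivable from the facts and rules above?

By R3 (it is a resident, it is enrolled full-time): it carries flag U.
By R7 (it is classified as D, it is eligible for tier A): it carries flag T.
By R11 (it is eligible for tier A, it has attribute P): it is in state G.
By R13 (it carries flag T, it is enrolled full-time): it is eligible for tier B.
By R16 (it is in category X): it has a qualifying event.
By R18 (it is over 18, it is on a waitlist): it is employed.
By R8 (it is eligible for tier B): it has dependents.
By R10 (it has dependents, it carries flag U, it is over 18): it is tagged Y.
By R15 (it is tagged Y, it is in state G, it has a qualifying event): it is denied.
By R1 (it is denied, it is employed): it is tagged Z.

Yes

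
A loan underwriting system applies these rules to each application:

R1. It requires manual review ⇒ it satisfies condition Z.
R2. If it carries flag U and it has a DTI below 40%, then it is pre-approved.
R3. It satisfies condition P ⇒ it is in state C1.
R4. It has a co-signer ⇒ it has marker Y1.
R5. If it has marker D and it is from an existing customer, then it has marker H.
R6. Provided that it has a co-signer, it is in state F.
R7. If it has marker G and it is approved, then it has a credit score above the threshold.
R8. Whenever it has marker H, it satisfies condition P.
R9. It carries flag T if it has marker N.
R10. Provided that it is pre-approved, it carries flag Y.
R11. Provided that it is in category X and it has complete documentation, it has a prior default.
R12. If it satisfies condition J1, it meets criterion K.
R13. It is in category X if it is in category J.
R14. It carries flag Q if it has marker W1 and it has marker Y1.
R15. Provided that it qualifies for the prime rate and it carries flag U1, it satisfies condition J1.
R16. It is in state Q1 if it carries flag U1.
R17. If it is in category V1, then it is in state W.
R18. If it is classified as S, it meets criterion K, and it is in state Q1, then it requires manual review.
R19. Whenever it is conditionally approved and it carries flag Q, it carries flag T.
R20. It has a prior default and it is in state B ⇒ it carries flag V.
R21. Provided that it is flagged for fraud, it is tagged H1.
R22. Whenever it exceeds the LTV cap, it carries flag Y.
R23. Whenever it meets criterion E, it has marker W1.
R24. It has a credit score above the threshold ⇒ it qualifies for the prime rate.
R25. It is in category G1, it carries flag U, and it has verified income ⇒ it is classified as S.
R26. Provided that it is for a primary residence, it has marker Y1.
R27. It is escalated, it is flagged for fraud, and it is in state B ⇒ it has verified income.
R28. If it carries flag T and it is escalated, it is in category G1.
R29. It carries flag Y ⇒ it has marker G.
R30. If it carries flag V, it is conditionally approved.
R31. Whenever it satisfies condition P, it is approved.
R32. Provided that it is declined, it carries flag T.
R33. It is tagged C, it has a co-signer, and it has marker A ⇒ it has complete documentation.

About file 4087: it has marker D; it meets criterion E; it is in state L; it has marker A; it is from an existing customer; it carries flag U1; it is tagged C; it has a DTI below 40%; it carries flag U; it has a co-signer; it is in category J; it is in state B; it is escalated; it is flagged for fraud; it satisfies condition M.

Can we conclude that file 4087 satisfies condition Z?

By R2 (it carries flag U, it has a DTI below 40%): it is pre-approved.
By R4 (it has a co-signer): it has marker Y1.
By R5 (it has marker D, it is from an existing customer): it has marker H.
By R8 (it has marker H): it satisfies condition P.
By R10 (it is pre-approved): it carries flag Y.
By R13 (it is in category J): it is in category X.
By R16 (it carries flag U1): it is in state Q1.
By R23 (it meets criterion E): it has marker W1.
By R27 (it is escalated, it is flagged for fraud, it is in state B): it has verified income.
By R29 (it carries flag Y): it has marker G.
By R31 (it satisfies condition P): it is approved.
By R33 (it is tagged C, it has a co-signer, it has marker A): it has complete documentation.
By R7 (it has marker G, it is approved): it has a credit score above the threshold.
By R11 (it is in category X, it has complete documentation): it has a prior default.
By R14 (it has marker W1, it has marker Y1): it carries flag Q.
By R20 (it has a prior default, it is in state B): it carries flag V.
By R24 (it has a credit score above the threshold): it qualifies for the prime rate.
By R30 (it carries flag V): it is conditionally approved.
By R15 (it qualifies for the prime rate, it carries flag U1): it satisfies condition J1.
By R19 (it is conditionally approved, it carries flag Q): it carries flag T.
By R28 (it carries flag T, it is escalated): it is in category G1.
By R12 (it satisfies condition J1): it meets criterion K.
By R25 (it is in category G1, it carries flag U, it has verified income): it is classified as S.
By R18 (it is classified as S, it meets criterion K, it is in state Q1): it requires manual review.
By R1 (it requires manual review): it satisfies condition Z.

Yes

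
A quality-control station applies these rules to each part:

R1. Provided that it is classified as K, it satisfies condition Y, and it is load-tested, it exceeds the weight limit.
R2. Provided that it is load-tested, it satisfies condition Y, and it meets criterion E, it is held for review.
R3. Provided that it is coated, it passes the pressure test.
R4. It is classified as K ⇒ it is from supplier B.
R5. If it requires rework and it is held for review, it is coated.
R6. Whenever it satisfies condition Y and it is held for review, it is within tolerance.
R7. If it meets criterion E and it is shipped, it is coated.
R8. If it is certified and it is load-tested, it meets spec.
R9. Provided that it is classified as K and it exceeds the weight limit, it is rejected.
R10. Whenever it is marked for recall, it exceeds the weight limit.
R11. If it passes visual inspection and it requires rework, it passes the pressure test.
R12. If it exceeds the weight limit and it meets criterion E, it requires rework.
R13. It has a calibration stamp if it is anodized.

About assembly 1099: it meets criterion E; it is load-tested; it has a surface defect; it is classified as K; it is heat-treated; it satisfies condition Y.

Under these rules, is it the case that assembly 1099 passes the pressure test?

Yes

By R1 (it is classified as K, it satisfies condition Y, it is load-tested): it exceeds the weight limit.
By R2 (it is load-tested, it satisfies condition Y, it meets criterion E): it is held for review.
By R12 (it exceeds the weight limit, it meets criterion E): it requires rework.
By R5 (it requires rework, it is held for review): it is coated.
By R3 (it is coated): it passes the pressure test.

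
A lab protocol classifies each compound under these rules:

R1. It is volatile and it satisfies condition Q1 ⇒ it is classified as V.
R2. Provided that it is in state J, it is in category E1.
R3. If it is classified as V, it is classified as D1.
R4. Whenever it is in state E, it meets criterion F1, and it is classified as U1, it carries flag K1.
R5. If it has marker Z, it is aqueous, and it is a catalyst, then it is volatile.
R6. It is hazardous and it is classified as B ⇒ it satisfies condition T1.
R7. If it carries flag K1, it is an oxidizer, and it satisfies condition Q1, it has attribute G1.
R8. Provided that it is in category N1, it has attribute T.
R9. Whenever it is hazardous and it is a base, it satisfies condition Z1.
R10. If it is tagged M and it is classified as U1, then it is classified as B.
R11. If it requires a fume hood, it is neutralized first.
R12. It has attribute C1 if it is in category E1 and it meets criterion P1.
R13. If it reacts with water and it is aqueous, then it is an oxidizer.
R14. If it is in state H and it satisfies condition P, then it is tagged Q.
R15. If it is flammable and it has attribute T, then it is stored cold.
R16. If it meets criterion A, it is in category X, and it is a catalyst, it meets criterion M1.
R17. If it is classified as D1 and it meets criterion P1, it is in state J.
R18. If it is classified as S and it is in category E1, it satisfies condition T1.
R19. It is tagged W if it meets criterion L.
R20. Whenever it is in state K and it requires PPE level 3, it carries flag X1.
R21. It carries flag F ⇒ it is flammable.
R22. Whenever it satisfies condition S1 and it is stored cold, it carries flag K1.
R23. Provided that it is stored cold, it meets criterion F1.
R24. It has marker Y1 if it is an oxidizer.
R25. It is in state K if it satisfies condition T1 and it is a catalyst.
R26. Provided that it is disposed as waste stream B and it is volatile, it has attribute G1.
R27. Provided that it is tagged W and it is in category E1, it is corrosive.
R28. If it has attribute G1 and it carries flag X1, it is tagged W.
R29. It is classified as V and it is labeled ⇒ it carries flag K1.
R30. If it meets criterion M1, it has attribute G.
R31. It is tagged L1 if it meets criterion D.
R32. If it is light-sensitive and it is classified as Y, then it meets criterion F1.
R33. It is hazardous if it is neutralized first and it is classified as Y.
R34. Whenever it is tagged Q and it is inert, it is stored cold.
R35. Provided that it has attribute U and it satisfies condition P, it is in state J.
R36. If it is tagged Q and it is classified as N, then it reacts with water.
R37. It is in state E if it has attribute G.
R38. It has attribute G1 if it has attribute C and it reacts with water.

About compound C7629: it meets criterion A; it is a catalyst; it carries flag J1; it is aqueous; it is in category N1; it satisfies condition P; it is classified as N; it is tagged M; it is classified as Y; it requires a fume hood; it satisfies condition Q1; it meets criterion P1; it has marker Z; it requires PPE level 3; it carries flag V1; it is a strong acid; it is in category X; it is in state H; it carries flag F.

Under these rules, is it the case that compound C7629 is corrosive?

No

Forward chaining from the given facts derives: is volatile, has attribute T, is neutralized first, is tagged Q, meets criterion M1, is flammable, has attribute G, is hazardous, reacts with water, is in state E, is classified as V, is classified as D1, is an oxidizer, is stored cold, is in state J, meets criterion F1, has marker Y1, is in category E1, has attribute C1.
The only rule concluding "it is corrosive" is R27, which needs "it is tagged W"; that is never established.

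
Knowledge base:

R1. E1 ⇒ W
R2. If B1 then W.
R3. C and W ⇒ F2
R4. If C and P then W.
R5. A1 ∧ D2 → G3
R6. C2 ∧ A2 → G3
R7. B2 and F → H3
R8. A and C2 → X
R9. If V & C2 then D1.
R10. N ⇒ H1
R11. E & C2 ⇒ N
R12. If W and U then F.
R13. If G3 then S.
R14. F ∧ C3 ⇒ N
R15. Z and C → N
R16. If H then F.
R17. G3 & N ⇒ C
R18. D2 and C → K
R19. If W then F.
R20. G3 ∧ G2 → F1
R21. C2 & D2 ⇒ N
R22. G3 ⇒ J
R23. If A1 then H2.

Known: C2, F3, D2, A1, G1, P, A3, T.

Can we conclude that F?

Yes

G3  (by R5: A1, D2)
N  (by R21: C2, D2)
C  (by R17: G3, N)
W  (by R4: C, P)
F  (by R19: W)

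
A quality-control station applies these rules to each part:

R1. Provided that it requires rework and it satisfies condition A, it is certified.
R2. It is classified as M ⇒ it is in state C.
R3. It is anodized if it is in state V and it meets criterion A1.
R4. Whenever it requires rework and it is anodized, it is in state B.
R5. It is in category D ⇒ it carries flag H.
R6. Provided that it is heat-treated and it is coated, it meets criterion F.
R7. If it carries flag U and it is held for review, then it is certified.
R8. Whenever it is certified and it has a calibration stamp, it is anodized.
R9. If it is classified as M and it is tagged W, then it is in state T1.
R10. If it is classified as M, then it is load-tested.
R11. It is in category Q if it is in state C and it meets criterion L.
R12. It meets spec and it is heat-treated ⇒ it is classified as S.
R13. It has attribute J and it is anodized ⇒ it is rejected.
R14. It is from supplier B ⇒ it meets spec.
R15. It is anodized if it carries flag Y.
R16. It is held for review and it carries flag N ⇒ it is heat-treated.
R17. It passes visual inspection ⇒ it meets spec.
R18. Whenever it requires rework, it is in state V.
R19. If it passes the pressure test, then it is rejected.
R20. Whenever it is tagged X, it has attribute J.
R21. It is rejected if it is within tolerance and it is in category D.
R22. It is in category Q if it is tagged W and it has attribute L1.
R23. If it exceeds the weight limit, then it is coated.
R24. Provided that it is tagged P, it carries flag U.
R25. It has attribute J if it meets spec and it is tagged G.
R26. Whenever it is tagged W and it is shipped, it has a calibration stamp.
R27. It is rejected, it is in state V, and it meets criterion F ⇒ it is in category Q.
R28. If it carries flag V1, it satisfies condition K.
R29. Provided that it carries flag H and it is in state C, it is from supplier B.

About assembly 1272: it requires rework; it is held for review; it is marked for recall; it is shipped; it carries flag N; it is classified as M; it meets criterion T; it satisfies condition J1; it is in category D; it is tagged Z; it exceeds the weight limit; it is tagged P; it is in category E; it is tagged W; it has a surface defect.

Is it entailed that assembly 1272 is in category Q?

Forward chaining from the given facts derives: is in state C, carries flag H, is in state T1, is load-tested, is heat-treated, is in state V, is coated, carries flag U, has a calibration stamp, is from supplier B, meets criterion F, is certified, is anodized, meets spec, is in state B, is classified as S.
Rules concluding "it is in category Q": R11 needs "it meets criterion L"; R22 needs "it has attribute L1"; R27 needs "it is rejected" — none of these are established.

No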